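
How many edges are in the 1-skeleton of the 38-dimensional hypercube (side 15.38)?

Number of 1-faces = C(38,1)·2^(38-1) = 38·137438953472 = 5222680231936.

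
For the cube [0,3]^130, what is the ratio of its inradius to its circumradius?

Ratio = (s/2)/(s√130/2) = 130^(-1/2) ≈ 0.0877058.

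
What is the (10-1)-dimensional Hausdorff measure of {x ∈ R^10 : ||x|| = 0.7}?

|∂B_10(0.7)| ≈ 1.02908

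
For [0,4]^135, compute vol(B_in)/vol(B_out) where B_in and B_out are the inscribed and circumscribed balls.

Volume scales as r^n, and r_in/r_out = 1/√135, giving (1/√135)^135 ≈ 1.59394e-144.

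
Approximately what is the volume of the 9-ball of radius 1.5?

The n-ball volume is π^(n/2)·r^n/Γ(n/2+1). With n=9, r=1.5: V = 729·π^4/560 ≈ 126.806.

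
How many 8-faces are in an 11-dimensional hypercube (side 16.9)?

f_8(11-cube) = (11 choose 8) · 2^3 = 1320.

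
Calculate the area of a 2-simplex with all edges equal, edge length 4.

Area = (√3/4) · 4² = 6.9282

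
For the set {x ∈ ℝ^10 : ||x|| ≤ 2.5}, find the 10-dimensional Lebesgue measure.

The n-ball volume is π^(n/2)·r^n/Γ(n/2+1). With n=10, r=2.5: V = 1953125·π^5/24576 ≈ 24320.3.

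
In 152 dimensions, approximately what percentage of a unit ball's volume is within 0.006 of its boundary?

1 - (1-0.006)^152 ≈ 0.599382 ≈ 59.94%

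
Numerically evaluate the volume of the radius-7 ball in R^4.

Volume = π^{4/2}·(7)^4/Γ(3) = 2401·π^2/2 ≈ 11848.5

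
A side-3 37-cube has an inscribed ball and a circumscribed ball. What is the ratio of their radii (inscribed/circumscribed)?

r_in / r_out = (3/2) / (3√37/2) = 1/√37 ≈ 0.164399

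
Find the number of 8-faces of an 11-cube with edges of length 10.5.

An n-cube has C(n,k)·2^(n-k) k-faces. Here C(11,8)·2^3 = 165·8 = 1320.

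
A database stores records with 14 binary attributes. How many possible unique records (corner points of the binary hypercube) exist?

An n-cube has 2^n vertices; for n = 14 that is 2^14 = 16384.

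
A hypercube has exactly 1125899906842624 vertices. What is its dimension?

n = log_2(1125899906842624) = 50.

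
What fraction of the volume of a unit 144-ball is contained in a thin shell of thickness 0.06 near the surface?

1 - (1-0.06)^144 ≈ 0.999865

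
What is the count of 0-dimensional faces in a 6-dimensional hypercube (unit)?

Choose 0 of 6 axes to span the face (C(6,0) = 1 way), then fix each of the remaining 6 coordinates at one of its two extreme values (2^6 = 64 ways): 1·64 = 64.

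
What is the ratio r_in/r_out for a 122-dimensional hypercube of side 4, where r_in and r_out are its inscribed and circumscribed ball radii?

r_in / r_out = (4/2) / (4√122/2) = 1/√122 ≈ 0.0905357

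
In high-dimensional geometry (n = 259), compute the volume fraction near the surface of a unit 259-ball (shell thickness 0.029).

1 - (1-0.029)^259 ≈ 0.99951 ≈ 99.9510%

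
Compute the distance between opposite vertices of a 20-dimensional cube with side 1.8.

Diagonal = √20 · 1.8 ≈ 8.04984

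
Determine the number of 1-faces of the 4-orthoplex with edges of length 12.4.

An n-cross-polytope has 2^(k+1)·C(n,k+1) k-faces. Here 2^2·C(4,2) = 4·6 = 24.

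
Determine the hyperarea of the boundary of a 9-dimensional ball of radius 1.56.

S = n·V_n(r)/r = 9·V_9(1.56)/1.56 (volume-to-surface relation), giving 1041.25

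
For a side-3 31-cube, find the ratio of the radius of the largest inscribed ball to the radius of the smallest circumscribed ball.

Ratio = (s/2)/(s√31/2) = 31^(-1/2) ≈ 0.179605.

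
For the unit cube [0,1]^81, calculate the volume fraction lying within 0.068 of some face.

1 - (1 - 2·0.068)^81 = 1 - 0.864^81 ≈ 0.999993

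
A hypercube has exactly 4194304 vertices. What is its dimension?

2^n = 4194304 ⇒ n = log_2(4194304) = 22.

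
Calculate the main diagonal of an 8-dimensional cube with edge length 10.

Diagonal = √8 · 10 ≈ 28.2843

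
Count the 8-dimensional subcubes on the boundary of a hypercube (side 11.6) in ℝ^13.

Number of 8-faces = C(13,8) · 2^(13-8) = 1287 · 32 = 41184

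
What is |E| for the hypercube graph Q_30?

An n-cube has n·2^(n-1) edges. With n = 30: 30·536870912 = 16106127360.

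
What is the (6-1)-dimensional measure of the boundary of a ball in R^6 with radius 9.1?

S_6(9.1) = 2·π^(6/2)·(9.1)^5 / Γ(6/2) ≈ 1.93489e+06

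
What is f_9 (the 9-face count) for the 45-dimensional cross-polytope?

Number of 9-faces = 2^(9+1) · C(45,9+1) = 1024 · 3190187286 = 3266751780864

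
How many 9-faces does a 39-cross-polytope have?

Number of 9-faces = 2^(9+1) · C(39,9+1) = 1024 · 635745396 = 651003285504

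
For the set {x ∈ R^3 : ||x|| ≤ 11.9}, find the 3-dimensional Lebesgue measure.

Volume = π^{3/2}·(11.9)^3/Γ(5/2) ≈ 7058.78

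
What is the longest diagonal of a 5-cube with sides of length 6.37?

||(6.37,6.37,...,6.37)|| = √(5)·6.37 ≈ 14.2438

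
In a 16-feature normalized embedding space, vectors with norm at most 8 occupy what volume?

V_16(8) = π^(16/2) · (8)^16 / Γ(16/2 + 1) = 2199023255552·π^8/315 ≈ 6.62397e+13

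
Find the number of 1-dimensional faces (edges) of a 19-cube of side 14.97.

Each of the 2^19 = 524288 vertices has degree 19; total edges = 19·2^19/2 = 4980736.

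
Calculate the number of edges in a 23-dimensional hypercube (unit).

The 23-cube has n·2^(n-1) = 23·2^22 = 23·4194304 = 96468992 edges.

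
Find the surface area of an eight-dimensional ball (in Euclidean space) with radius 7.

|∂B_8(7)| = 823543·π^4/3 ≈ 2.67402e+07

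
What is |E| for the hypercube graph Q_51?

Number of 1-faces = C(51,1)·2^(51-1) = 51·1125899906842624 = 57420895248973824.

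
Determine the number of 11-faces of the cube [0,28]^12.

Choose 11 of 12 axes to span the face (C(12,11) = 12 ways), then fix each of the remaining 1 coordinate at one of its two extreme values (2^1 = 2 ways): 12·2 = 24.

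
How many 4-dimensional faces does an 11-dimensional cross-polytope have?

Number of 4-faces = 2^(4+1) · C(11,4+1) = 32 · 462 = 14784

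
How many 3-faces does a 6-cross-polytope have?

Each 3-face is the convex hull of 4 vertices, one chosen as ±e_i from each of 4 distinct axes: 2^4·C(6,4) = 240.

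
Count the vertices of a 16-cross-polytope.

The 16-dimensional cross-polytope has 2n = 2·16 = 32 vertices.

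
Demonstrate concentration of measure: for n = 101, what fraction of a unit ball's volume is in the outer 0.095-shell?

1 - (1-0.095)^101 ≈ 0.999958 ≈ 99.995817%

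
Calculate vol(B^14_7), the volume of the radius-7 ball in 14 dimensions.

Volume = π^{14/2}·(7)^14/Γ(8) = 96889010407·π^7/720 ≈ 4.06435e+11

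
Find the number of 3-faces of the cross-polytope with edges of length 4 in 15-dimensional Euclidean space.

An n-cross-polytope has 2^(k+1)·C(n,k+1) k-faces. Here 2^4·C(15,4) = 16·1365 = 21840.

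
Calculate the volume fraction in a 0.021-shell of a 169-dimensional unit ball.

V(inner)/V(outer) = ((1-0.021)/1)^169 ≈ 0.02769, so the shell fraction is 0.972313.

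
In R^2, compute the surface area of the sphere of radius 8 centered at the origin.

S = n·V_n(r)/r = 2·V_2(8)/8 (volume-to-surface relation), giving 2πr = 2π·8 ≈ 50.2655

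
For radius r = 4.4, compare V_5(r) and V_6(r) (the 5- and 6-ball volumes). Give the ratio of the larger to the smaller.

V_5(4.4) ≈ 8680.84, V_6(4.4) ≈ 37498.5. The 6-ball is larger by a factor of 4.32.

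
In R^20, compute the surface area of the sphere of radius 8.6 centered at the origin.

S = n·V_n(r)/r = 20·V_20(8.6)/8.6 (volume-to-surface relation), giving 2.93925e+17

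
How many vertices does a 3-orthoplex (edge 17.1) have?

Number of 0-faces = 2^(0+1) · C(3,0+1) = 2 · 3 = 6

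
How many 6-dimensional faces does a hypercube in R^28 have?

Number of 6-faces = C(28,6) · 2^(28-6) = 376740 · 4194304 = 1580162088960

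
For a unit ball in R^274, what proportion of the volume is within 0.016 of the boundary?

V(inner)/V(outer) = ((1-0.016)/1)^274 ≈ 0.01204, so the shell fraction is 0.987959.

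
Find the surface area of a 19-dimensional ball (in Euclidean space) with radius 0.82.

S_19(0.82) = 2·π^(19/2)·(0.82)^18 / Γ(19/2) ≈ 0.024888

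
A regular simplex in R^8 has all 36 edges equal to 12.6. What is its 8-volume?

V_8 = √(9) · 12.6^8 / (8! · 2^(8/2)) ≈ 2954.24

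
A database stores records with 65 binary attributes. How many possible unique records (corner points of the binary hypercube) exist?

Each vertex is a binary string of length 65, so there are 2^65 = 36893488147419103232.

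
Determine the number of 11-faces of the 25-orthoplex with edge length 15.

Each 11-face is the convex hull of 12 vertices, one chosen as ±e_i from each of 12 distinct axes: 2^12·C(25,12) = 21300428800.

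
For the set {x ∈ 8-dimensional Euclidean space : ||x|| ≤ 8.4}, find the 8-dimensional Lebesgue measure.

The n-ball volume is π^(n/2)·r^n/Γ(n/2+1). With n=8, r=8.4: V ≈ 1.00606e+08.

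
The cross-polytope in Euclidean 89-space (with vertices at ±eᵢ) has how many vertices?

The 89-dimensional cross-polytope has 2n = 2·89 = 178 vertices.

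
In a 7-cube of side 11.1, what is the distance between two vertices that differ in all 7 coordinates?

d = √(11.1² + 11.1² + ... + 11.1²) [7 terms] = √(7·11.1²) = 11.1√7 ≈ 29.3678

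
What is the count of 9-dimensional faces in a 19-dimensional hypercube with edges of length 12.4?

f_9(19-cube) = (19 choose 9) · 2^10 = 94595072.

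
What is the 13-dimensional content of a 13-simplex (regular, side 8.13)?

V_13 = √(14) · 8.13^13 / (13! · 2^(13/2)) ≈ 4.50055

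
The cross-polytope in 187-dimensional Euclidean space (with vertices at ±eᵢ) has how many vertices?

The vertices are ±e_1, ..., ±e_187, so there are 2·187 = 374.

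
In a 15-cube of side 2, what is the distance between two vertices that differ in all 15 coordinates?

The space diagonal of an n-cube of side s is s√n. Here 2·√15 ≈ 7.74597.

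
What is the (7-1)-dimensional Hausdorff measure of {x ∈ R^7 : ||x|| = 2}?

S_7(2) = 2·π^(7/2)·(2)^6 / Γ(7/2) = 1024·π^3/15 ≈ 2116.7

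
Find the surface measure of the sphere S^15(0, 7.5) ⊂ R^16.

S = n·V_n(r)/r = 16·V_16(7.5)/7.5 (volume-to-surface relation), giving 9730975341796875·π^8/1835008 ≈ 5.03173e+13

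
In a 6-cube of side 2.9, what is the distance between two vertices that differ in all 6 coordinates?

The space diagonal of an n-cube of side s is s√n. Here 2.9·√6 ≈ 7.10352.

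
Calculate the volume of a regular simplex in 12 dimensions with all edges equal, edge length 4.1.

V = (4.1^12 / 12!) · √((12+1) / 2^12) ≈ 0.00265376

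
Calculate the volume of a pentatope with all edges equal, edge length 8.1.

Volume = 8.1^4 · √(5/2^4) / 4! ≈ 100.266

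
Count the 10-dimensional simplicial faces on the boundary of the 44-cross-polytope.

Number of 10-faces = 2^(10+1) · C(44,10+1) = 2048 · 7669339132 = 15706806542336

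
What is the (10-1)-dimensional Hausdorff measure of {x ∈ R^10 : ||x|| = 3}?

S = n·V_n(r)/r = 10·V_10(3)/3 (volume-to-surface relation), giving 6561·π^5/4 ≈ 501949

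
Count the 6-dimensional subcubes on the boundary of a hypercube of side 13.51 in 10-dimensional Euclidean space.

Choose 6 of 10 axes to span the face (C(10,6) = 210 ways), then fix each of the remaining 4 coordinates at one of its two extreme values (2^4 = 16 ways): 210·16 = 3360.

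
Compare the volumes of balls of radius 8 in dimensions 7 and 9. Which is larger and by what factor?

V_7(8) ≈ 9.90855e+06, V_9(8) ≈ 4.42718e+08. The 9-ball is larger by a factor of 44.68.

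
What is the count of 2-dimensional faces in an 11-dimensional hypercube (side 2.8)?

An n-cube has C(n,k)·2^(n-k) k-faces. Here C(11,2)·2^9 = 55·512 = 28160.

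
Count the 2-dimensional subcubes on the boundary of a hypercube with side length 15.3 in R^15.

Number of 2-faces = C(15,2) · 2^(15-2) = 105 · 8192 = 860160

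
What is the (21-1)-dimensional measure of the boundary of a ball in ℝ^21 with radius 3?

S_21(3) = 2·π^(21/2)·(3)^20 / Γ(21/2) = 88159684608·π^10/8083075 ≈ 1.02139e+09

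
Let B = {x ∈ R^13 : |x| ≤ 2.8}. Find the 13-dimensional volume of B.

The n-ball volume is π^(n/2)·r^n/Γ(n/2+1). With n=13, r=2.8: V ≈ 592101.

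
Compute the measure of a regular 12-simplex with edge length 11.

V_12 = √(13) · 11^12 / (12! · 2^(12/2)) ≈ 369.119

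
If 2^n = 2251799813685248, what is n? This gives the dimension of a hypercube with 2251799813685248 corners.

2^n = 2251799813685248 ⇒ n = log_2(2251799813685248) = 51.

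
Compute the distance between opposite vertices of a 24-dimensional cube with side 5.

The space diagonal of an n-cube of side s is s√n. Here 5·√24 ≈ 24.4949.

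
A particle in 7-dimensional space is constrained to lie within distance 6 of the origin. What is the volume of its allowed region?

The n-ball volume is π^(n/2)·r^n/Γ(n/2+1). With n=7, r=6: V = 1492992·π^3/35 ≈ 1.32263e+06.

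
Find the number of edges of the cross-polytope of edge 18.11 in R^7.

An n-cross-polytope has 2^(k+1)·C(n,k+1) k-faces. Here 2^2·C(7,2) = 4·21 = 84.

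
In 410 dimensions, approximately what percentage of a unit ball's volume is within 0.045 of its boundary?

1 - (1-0.045)^410 ≈ 0.9999999937 ≈ 99.999999%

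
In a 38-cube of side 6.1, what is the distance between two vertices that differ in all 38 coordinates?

Diagonal = √38 · 6.1 ≈ 37.6029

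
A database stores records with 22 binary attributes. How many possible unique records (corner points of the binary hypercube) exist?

Each vertex is a binary string of length 22, so there are 2^22 = 4194304.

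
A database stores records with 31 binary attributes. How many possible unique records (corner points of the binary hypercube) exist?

The 31-cube has 2^31 = 2147483648 vertices.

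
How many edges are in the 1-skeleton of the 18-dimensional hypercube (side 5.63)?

The 18-cube has n·2^(n-1) = 18·2^17 = 18·131072 = 2359296 edges.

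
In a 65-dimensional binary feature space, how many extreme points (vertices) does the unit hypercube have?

Each vertex is a binary string of length 65, so there are 2^65 = 36893488147419103232.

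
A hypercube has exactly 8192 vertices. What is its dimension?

2^n = 8192 ⇒ n = log_2(8192) = 13.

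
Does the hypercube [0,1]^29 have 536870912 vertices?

True. The 29-cube has 2^29 = 536870912 vertices.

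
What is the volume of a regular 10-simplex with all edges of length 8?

V_10 = √(11) · 8^10 / (10! · 2^(10/2)) ≈ 30.6678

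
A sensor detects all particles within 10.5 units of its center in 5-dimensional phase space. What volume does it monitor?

V = 1361367·π^2/20 ≈ 671808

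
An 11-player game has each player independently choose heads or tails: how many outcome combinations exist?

Number of vertices = 2^11 = 2048.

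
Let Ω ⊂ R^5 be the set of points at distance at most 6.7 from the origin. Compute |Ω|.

V_5(6.7) = π^(5/2) · (6.7)^5 / Γ(5/2 + 1) ≈ 71067.7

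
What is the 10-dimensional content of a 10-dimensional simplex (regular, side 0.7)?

Volume = 0.7^10 · √(11/2^10) / 10! ≈ 8.06796e-10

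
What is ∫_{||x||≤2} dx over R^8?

The n-ball volume is π^(n/2)·r^n/Γ(n/2+1). With n=8, r=2: V = 32·π^4/3 ≈ 1039.03.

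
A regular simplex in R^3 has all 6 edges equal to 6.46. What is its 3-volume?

Volume = (√2/12) · 6.46³ = 31.771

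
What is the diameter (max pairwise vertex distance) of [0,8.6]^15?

The space diagonal of an n-cube of side s is s√n. Here 8.6·√15 ≈ 33.3077.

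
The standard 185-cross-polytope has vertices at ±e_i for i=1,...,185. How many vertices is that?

The vertices are ±e_1, ..., ±e_185, so there are 2·185 = 370.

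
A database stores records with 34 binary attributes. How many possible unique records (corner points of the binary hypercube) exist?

Each vertex is a binary string of length 34, so there are 2^34 = 17179869184.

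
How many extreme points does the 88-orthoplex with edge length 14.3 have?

The vertices are ±e_1, ..., ±e_88, so there are 2·88 = 176.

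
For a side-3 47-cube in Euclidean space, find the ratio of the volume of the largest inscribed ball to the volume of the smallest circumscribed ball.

V_in / V_out = (r_in/r_out)^47 = (1/√47)^47 = 47^(-47/2) ≈ 5.07809e-40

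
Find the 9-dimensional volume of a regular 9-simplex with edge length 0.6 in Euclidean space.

V_9 = √(10) · 0.6^9 / (9! · 2^(9/2)) ≈ 3.88118e-09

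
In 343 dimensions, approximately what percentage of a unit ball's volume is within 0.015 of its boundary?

1 - (1-0.015)^343 ≈ 0.994394 ≈ 99.44%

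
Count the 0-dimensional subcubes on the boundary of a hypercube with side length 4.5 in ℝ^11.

Number of 0-faces = C(11,0) · 2^(11-0) = 1 · 2048 = 2048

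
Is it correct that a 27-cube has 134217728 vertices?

True. The 27-cube has 2^27 = 134217728 vertices.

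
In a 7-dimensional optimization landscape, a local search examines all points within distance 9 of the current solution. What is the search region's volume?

V = 25509168·π^3/35 ≈ 2.25984e+07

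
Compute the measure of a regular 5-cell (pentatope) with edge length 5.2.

V = (5.2^4 / 4!) · √((4+1) / 2^4) ≈ 17.0305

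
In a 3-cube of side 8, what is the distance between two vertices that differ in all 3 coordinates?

d = √(8² + 8² + ... + 8²) [3 terms] = √(3·8²) = 8√3 ≈ 13.8564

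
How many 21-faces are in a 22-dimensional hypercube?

f_21(22-cube) = (22 choose 21) · 2^1 = 44.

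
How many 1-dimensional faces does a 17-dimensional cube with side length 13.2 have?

Number of 1-faces = C(17,1) · 2^(17-1) = 17 · 65536 = 1114112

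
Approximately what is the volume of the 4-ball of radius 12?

V = 10368·π^2 ≈ 102328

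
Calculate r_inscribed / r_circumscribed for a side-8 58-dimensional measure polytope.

Ratio = (s/2)/(s√58/2) = 58^(-1/2) ≈ 0.131306.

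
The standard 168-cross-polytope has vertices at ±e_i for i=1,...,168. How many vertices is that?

An n-cross-polytope has 2n vertices; here n = 168, giving 336.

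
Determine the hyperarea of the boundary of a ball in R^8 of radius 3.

|∂B_8(3)| = 729·π^4 ≈ 71011.2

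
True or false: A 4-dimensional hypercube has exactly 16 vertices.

True. The 4-cube has 2^4 = 16 vertices.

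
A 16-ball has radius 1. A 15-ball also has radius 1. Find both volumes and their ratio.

V_16(1) ≈ 0.235331. V_15(1) ≈ 0.381443. Ratio V_16/V_15 ≈ 0.6169.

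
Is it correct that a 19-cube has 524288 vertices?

True. The 19-cube has 2^19 = 524288 vertices.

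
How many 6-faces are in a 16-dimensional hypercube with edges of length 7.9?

f_6(16-cube) = (16 choose 6) · 2^10 = 8200192.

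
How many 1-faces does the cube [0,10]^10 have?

Number of 1-faces = C(10,1)·2^(10-1) = 10·512 = 5120.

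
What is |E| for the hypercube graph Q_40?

The 40-cube has n·2^(n-1) = 40·2^39 = 40·549755813888 = 21990232555520 edges.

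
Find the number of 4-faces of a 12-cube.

An n-cube has C(n,k)·2^(n-k) k-faces. Here C(12,4)·2^8 = 495·256 = 126720.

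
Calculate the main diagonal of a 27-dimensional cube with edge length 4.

d = √(4² + 4² + ... + 4²) [27 terms] = √(27·4²) = 4√27 ≈ 20.7846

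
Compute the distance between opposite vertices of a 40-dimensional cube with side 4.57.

||(4.57,4.57,...,4.57)|| = √(40)·4.57 ≈ 28.9032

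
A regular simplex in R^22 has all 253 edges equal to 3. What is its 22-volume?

Volume = 3^22 · √(23/2^22) / 22! ≈ 6.53785e-14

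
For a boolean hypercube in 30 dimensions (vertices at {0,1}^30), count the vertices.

An n-cube has 2^n vertices; for n = 30 that is 2^30 = 1073741824.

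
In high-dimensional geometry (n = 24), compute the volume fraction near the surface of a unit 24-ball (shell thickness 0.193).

1 - (1-0.193)^24 ≈ 0.994179 ≈ 99.42%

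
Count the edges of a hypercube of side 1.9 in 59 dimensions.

Number of 1-faces = C(59,1)·2^(59-1) = 59·288230376151711744 = 17005592192950992896.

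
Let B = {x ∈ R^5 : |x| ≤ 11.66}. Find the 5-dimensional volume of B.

The n-ball volume is π^(n/2)·r^n/Γ(n/2+1). With n=5, r=11.66: V ≈ 1.13447e+06.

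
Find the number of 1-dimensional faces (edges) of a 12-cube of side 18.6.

Number of 1-faces = C(12,1)·2^(12-1) = 12·2048 = 24576.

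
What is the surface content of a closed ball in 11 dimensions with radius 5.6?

S = n·V_n(r)/r = 11·V_11(5.6)/5.6 (volume-to-surface relation), giving 6.28605e+08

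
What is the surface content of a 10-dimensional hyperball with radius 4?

|∂B_10(4)| = 65536·π^5/3 ≈ 6.6851e+06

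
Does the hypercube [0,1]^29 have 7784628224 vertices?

False. The 29-cube has 2^29 = 536870912 vertices.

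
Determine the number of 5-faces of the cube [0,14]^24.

f_5(24-cube) = (24 choose 5) · 2^19 = 22284337152.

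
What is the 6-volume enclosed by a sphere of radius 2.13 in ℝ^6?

Volume = π^{6/2}·(2.13)^6/Γ(4) ≈ 482.587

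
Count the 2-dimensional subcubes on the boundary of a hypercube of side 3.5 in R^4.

Choose 2 of 4 axes to span the face (C(4,2) = 6 ways), then fix each of the remaining 2 coordinates at one of its two extreme values (2^2 = 4 ways): 6·4 = 24.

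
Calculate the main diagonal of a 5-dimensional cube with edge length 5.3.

||(5.3,5.3,...,5.3)|| = √(5)·5.3 ≈ 11.8512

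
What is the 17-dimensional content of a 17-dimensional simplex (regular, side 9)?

V = (9^17 / 17!) · √((17+1) / 2^17) ≈ 0.549459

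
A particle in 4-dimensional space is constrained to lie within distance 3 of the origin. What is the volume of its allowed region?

Volume = π^{4/2}·(3)^4/Γ(3) = 81·π^2/2 ≈ 399.719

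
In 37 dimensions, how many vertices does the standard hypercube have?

Number of vertices = 2^37 = 137438953472.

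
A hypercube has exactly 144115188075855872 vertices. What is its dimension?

2^n = 144115188075855872 ⇒ n = log_2(144115188075855872) = 57.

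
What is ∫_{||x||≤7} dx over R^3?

The n-ball volume is π^(n/2)·r^n/Γ(n/2+1). With n=3, r=7: V = 1372·π/3 ≈ 1436.76.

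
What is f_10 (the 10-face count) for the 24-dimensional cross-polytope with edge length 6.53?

Each 10-face is the convex hull of 11 vertices, one chosen as ±e_i from each of 11 distinct axes: 2^11·C(24,11) = 5112102912.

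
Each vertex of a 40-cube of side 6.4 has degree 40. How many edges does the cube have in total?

The 40-cube has n·2^(n-1) = 40·2^39 = 40·549755813888 = 21990232555520 edges.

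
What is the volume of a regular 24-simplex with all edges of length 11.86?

For a regular n-simplex with edge a, V = (a^n / n!)·√((n+1)/2^n). With a=11.86, n=24: V ≈ 0.118015.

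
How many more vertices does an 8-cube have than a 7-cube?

The 8-cube has 2^8 = 256 vertices. The 7-cube has 2^7 = 128 vertices. Difference: 256 - 128 = 128.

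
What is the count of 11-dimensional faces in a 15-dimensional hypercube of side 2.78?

f_11(15-cube) = (15 choose 11) · 2^4 = 21840.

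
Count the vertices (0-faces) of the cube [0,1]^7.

The 7-cube has 2^7 = 128 vertices.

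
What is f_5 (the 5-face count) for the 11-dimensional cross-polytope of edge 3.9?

Number of 5-faces = 2^(5+1) · C(11,5+1) = 64 · 462 = 29568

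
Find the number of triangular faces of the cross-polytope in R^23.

f_2(23-orthoplex) = 2^3 · (23 choose 3) = 14168.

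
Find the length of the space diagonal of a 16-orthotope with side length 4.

d = √(4² + 4² + ... + 4²) [16 terms] = √(16·4²) = 4√16 = 16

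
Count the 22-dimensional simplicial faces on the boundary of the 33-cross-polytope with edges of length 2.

Each 22-face is the convex hull of 23 vertices, one chosen as ±e_i from each of 23 distinct axes: 2^23·C(33,23) = 776458280632320.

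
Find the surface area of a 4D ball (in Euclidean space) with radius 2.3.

S = n·V_n(r)/r = 4·V_4(2.3)/2.3 (volume-to-surface relation), giving 240.167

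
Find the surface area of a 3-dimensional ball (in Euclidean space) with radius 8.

S_3(8) = 2·π^(3/2)·(8)^2 / Γ(3/2) = 4πr² = 4π·(8)² ≈ 804.248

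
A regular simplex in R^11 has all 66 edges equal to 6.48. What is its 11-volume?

Volume = 6.48^11 · √(12/2^11) / 11! ≈ 1.62216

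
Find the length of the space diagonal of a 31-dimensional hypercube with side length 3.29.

||(3.29,3.29,...,3.29)|| = √(31)·3.29 ≈ 18.3179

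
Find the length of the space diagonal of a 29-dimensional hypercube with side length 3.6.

Diagonal = √29 · 3.6 ≈ 19.3866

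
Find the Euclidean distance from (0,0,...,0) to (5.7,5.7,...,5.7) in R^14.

The space diagonal of an n-cube of side s is s√n. Here 5.7·√14 ≈ 21.3274.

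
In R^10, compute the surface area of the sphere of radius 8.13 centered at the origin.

|∂B_10(8.13)| ≈ 3.95715e+09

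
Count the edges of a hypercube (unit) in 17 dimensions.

Each of the 2^17 = 131072 vertices has degree 17; total edges = 17·2^17/2 = 1114112.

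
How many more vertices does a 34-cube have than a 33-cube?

The 34-cube has 2^34 = 17179869184 vertices. The 33-cube has 2^33 = 8589934592 vertices. Difference: 17179869184 - 8589934592 = 8589934592.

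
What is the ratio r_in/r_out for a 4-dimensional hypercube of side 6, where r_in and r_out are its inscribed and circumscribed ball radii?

For an n-cube of any side s, the inradius is s/2 and the circumradius is s√n/2, so the ratio is 1/√4 ≈ 0.5.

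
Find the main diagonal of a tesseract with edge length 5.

Diagonal = √4 · 5 = 10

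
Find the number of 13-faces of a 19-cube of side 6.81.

An n-cube has C(n,k)·2^(n-k) k-faces. Here C(19,13)·2^6 = 27132·64 = 1736448.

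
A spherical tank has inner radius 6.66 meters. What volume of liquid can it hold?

The n-ball volume is π^(n/2)·r^n/Γ(n/2+1). With n=3, r=6.66: V ≈ 1237.4.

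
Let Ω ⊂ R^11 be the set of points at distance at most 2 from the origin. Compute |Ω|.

The n-ball volume is π^(n/2)·r^n/Γ(n/2+1). With n=11, r=2: V = 131072·π^5/10395 ≈ 3858.64.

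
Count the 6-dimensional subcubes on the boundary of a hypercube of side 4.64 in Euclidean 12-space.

Number of 6-faces = C(12,6) · 2^(12-6) = 924 · 64 = 59136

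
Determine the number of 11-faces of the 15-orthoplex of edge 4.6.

Number of 11-faces = 2^(11+1) · C(15,11+1) = 4096 · 455 = 1863680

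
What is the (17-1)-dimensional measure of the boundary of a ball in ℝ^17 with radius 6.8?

|∂B_17(6.8)| ≈ 5.00902e+13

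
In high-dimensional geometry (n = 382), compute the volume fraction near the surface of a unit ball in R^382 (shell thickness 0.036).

1 - (1-0.036)^382 ≈ 0.9999991731 ≈ 99.999917%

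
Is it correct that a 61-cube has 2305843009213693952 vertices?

True. The 61-cube has 2^61 = 2305843009213693952 vertices.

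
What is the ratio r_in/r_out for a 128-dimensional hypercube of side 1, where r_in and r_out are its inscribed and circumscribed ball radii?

Ratio = (s/2)/(s√128/2) = 128^(-1/2) ≈ 0.0883883.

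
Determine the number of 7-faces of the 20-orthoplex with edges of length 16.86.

Each 7-face is the convex hull of 8 vertices, one chosen as ±e_i from each of 8 distinct axes: 2^8·C(20,8) = 32248320.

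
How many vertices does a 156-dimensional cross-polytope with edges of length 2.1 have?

The vertices are ±e_1, ..., ±e_156, so there are 2·156 = 312.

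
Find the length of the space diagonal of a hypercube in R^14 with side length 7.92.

Diagonal = √14 · 7.92 ≈ 29.6339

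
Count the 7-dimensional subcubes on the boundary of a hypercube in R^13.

f_7(13-cube) = (13 choose 7) · 2^6 = 109824.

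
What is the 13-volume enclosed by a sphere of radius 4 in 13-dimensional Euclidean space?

V_13(4) = π^(13/2) · (4)^13 / Γ(13/2 + 1) = 8589934592·π^6/135135 ≈ 6.11113e+07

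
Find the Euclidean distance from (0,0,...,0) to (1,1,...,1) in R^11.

d = √(1² + 1² + ... + 1²) [11 terms] = √(11·1²) = 1√11 ≈ 3.31662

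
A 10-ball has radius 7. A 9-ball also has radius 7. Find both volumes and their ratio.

V_10(7) ≈ 7.20358e+08. V_9(7) ≈ 1.33107e+08. Ratio V_10/V_9 ≈ 5.412.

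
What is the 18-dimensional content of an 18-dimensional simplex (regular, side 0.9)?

For a regular n-simplex with edge a, V = (a^n / n!)·√((n+1)/2^n). With a=0.9, n=18: V ≈ 1.99586e-19.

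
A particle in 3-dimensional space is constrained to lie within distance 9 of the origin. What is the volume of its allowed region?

The n-ball volume is π^(n/2)·r^n/Γ(n/2+1). With n=3, r=9: V = 972·π ≈ 3053.63.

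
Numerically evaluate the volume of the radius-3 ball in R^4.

V = 81·π^2/2 ≈ 399.719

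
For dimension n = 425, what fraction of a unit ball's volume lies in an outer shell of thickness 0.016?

1 - (1-0.016)^425 ≈ 0.998946 ≈ 99.89%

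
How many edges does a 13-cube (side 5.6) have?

Number of 1-faces = C(13,1)·2^(13-1) = 13·4096 = 53248.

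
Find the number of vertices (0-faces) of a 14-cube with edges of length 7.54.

Choose 0 of 14 axes to span the face (C(14,0) = 1 way), then fix each of the remaining 14 coordinates at one of its two extreme values (2^14 = 16384 ways): 1·16384 = 16384.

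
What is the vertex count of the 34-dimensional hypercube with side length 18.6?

Each vertex is a binary string of length 34, so there are 2^34 = 17179869184.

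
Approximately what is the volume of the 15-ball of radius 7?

The n-ball volume is π^(n/2)·r^n/Γ(n/2+1). With n=15, r=7: V = 173625106649344·π^7/289575 ≈ 1.81093e+12.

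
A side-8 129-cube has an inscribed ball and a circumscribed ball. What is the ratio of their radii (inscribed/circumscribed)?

For an n-cube of any side s, the inradius is s/2 and the circumradius is s√n/2, so the ratio is 1/√129 ≈ 0.0880451.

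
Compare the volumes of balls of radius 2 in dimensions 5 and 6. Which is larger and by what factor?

V_5(2) ≈ 168.441, V_6(2) ≈ 330.734. The 6-ball is larger by a factor of 1.963.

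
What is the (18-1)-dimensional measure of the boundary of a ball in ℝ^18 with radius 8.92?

|∂B_18(8.92)| ≈ 2.11866e+16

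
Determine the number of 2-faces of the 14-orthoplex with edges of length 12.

f_2(14-orthoplex) = 2^3 · (14 choose 3) = 2912.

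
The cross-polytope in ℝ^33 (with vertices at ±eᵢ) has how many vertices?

An n-cross-polytope has 2n vertices; here n = 33, giving 66.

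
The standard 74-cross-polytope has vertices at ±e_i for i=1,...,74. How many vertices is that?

Number of vertices = 2n = 148.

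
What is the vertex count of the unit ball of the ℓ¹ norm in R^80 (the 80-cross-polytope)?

An n-cross-polytope has 2n vertices; here n = 80, giving 160.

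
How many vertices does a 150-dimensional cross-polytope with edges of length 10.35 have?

The 150-dimensional cross-polytope has 2n = 2·150 = 300 vertices.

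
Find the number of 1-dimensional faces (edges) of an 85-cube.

An n-cube has n·2^(n-1) edges. With n = 85: 85·19342813113834066795298816 = 1644139114675895677600399360.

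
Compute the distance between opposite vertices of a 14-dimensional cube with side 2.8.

||(2.8,2.8,...,2.8)|| = √(14)·2.8 ≈ 10.4766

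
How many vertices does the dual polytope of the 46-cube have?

The 46-dimensional cross-polytope has 2n = 2·46 = 92 vertices.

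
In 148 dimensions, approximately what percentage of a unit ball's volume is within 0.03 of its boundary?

1 - (1-0.03)^148 ≈ 0.988979 ≈ 98.90%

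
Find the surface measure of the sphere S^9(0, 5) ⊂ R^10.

S = n·V_n(r)/r = 10·V_10(5)/5 (volume-to-surface relation), giving 1953125·π^5/12 ≈ 4.98079e+07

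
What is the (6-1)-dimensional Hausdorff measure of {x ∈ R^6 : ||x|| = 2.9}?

|∂B_6(2.9)| ≈ 6359.74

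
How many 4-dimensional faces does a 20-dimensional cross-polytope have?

f_4(20-orthoplex) = 2^5 · (20 choose 5) = 496128.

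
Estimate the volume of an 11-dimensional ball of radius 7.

Volume = π^{11/2}·(7)^11/Γ(13/2) = 18078415936·π^5/1485 ≈ 3.72549e+09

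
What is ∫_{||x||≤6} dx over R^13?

V = 61917364224·π^6/5005 ≈ 1.18934e+10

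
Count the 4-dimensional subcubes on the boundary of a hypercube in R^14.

f_4(14-cube) = (14 choose 4) · 2^10 = 1025024.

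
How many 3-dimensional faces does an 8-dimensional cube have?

Number of 3-faces = C(8,3) · 2^(8-3) = 56 · 32 = 1792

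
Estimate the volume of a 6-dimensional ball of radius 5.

The n-ball volume is π^(n/2)·r^n/Γ(n/2+1). With n=6, r=5: V = 15625·π^3/6 ≈ 80745.5.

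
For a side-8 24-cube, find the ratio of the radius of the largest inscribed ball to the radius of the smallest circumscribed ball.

r_in = 8/2 (half the side); r_out = 8√24/2 (half the diagonal). Ratio = 1/√24 ≈ 0.204124.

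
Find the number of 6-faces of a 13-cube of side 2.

Choose 6 of 13 axes to span the face (C(13,6) = 1716 ways), then fix each of the remaining 7 coordinates at one of its two extreme values (2^7 = 128 ways): 1716·128 = 219648.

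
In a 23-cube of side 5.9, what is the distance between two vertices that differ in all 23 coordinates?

Diagonal = √23 · 5.9 ≈ 28.2954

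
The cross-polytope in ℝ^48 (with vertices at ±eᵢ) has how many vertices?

The 48-dimensional cross-polytope has 2n = 2·48 = 96 vertices.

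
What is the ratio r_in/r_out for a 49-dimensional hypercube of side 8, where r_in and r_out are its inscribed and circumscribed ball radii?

r_in / r_out = (8/2) / (8√49/2) = 1/√49 ≈ 0.142857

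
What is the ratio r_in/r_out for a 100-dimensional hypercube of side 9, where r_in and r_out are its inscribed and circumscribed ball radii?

r_in = 9/2 (half the side); r_out = 9√100/2 (half the diagonal). Ratio = 1/√100 ≈ 0.1.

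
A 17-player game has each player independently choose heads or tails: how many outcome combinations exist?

Number of vertices = 2^17 = 131072.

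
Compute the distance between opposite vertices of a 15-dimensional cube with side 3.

d = √(3² + 3² + ... + 3²) [15 terms] = √(15·3²) = 3√15 ≈ 11.619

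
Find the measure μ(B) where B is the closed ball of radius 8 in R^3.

Volume = π^{3/2}·(8)^3/Γ(5/2) = 2048·π/3 ≈ 2144.66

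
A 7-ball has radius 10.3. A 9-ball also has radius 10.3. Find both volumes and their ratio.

V_7(10.3) ≈ 5.81087e+07. V_9(10.3) ≈ 4.30381e+09. Ratio V_7/V_9 ≈ 0.0135.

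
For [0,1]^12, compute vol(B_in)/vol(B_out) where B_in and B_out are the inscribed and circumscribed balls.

The radii are 1/2 and 1√12/2, so the volume ratio is (1/√12)^12 = 12^{-12/2} ≈ 3.34898e-07.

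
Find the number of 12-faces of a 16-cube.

f_12(16-cube) = (16 choose 12) · 2^4 = 29120.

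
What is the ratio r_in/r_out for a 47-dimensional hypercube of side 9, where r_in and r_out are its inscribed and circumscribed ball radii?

r_in = 9/2 (half the side); r_out = 9√47/2 (half the diagonal). Ratio = 1/√47 ≈ 0.145865.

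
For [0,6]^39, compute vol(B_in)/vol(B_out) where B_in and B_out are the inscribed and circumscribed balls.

V_in / V_out = (r_in/r_out)^39 = (1/√39)^39 = 39^(-39/2) ≈ 9.42411e-32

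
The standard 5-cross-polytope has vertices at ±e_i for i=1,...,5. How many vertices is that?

The 5-dimensional cross-polytope has 2n = 2·5 = 10 vertices.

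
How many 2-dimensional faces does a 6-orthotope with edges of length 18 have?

Number of 2-faces = C(6,2) · 2^(6-2) = 15 · 16 = 240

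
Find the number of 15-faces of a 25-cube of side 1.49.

Number of 15-faces = C(25,15) · 2^(25-15) = 3268760 · 1024 = 3347210240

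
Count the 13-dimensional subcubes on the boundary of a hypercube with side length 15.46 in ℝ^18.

Choose 13 of 18 axes to span the face (C(18,13) = 8568 ways), then fix each of the remaining 5 coordinates at one of its two extreme values (2^5 = 32 ways): 8568·32 = 274176.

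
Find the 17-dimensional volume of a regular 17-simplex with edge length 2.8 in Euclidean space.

Volume = 2.8^17 · √(18/2^17) / 17! ≈ 1.31674e-09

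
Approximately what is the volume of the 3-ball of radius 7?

Volume = π^{3/2}·(7)^3/Γ(5/2) = 1372·π/3 ≈ 1436.76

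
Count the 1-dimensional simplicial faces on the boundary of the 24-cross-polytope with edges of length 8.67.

An n-cross-polytope has 2^(k+1)·C(n,k+1) k-faces. Here 2^2·C(24,2) = 4·276 = 1104.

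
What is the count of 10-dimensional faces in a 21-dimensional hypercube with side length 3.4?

An n-cube has C(n,k)·2^(n-k) k-faces. Here C(21,10)·2^11 = 352716·2048 = 722362368.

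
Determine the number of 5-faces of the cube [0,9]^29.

f_5(29-cube) = (29 choose 5) · 2^24 = 1992378286080.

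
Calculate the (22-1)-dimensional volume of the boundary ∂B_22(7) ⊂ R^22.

S_22(7) = 2·π^(22/2)·(7)^21 / Γ(22/2) = 79792266297612001·π^11/259200 ≈ 9.05679e+16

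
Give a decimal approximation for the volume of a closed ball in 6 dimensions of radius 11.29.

Volume = π^{6/2}·(11.29)^6/Γ(4) ≈ 1.07019e+07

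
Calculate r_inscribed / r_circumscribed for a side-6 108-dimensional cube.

For an n-cube of any side s, the inradius is s/2 and the circumradius is s√n/2, so the ratio is 1/√108 ≈ 0.096225.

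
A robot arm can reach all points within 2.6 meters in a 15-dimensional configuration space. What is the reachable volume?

Volume = π^{15/2}·(2.6)^15/Γ(17/2) ≈ 639779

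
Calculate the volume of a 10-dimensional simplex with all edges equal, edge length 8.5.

For a regular n-simplex with edge a, V = (a^n / n!)·√((n+1)/2^n). With a=8.5, n=10: V ≈ 56.2306.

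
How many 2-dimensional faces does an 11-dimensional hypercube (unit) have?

Number of 2-faces = C(11,2) · 2^(11-2) = 55 · 512 = 28160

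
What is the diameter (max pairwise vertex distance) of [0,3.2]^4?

d = √(3.2² + 3.2² + ... + 3.2²) [4 terms] = √(4·3.2²) = 3.2√4 = 6.4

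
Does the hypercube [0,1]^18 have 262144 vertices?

True. The 18-cube has 2^18 = 262144 vertices.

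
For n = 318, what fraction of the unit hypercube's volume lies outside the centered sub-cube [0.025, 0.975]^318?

1 - (1 - 2·0.025)^318 = 1 - 0.95^318 ≈ 0.9999999176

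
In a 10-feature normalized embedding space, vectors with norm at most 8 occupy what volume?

The n-ball volume is π^(n/2)·r^n/Γ(n/2+1). With n=10, r=8: V = 134217728·π^5/15 ≈ 2.73822e+09.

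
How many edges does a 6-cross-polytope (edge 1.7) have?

f_1(6-orthoplex) = 2^2 · (6 choose 2) = 60.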